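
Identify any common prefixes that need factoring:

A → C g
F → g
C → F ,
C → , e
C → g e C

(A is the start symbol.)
Left-factoring is needed when two productions for the same non-terminal
share a common prefix on the right-hand side.

Productions for C:
  C → F ,
  C → , e
  C → g e C

No common prefixes found.

Answer: No, left-factoring is not needed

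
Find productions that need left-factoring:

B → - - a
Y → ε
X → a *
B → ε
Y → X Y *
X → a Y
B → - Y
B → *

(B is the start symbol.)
Left-factoring is needed when two productions for the same non-terminal
share a common prefix on the right-hand side.

Productions for B:
  B → - - a
  B → ε
  B → - Y
  B → *
Productions for Y:
  Y → ε
  Y → X Y *
Productions for X:
  X → a *
  X → a Y

Found common prefix '-' in productions for B
Found common prefix 'a' in productions for X

Answer: Yes, B has productions with common prefix '-'; X has productions with common prefix 'a'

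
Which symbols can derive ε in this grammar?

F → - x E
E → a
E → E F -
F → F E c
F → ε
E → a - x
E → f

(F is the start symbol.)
ε-productions: F → ε
So F is immediately nullable.
No further non-terminal can be added: every production for the remaining non-terminals contains a terminal or a non-nullable non-terminal.
Nullable = { 'F' }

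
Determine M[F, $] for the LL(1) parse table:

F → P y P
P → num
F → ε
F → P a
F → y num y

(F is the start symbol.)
To find M[F, $], we find productions for F where $ is in the predict set (PREDICT(N → α) = (FIRST(α) \ {ε}) ∪ (FOLLOW(N) if α ⇒* ε)).

Relevant sets:
  FIRST(P) = { 'num' }
  FOLLOW(F) = { $ }

F → P y P: PREDICT = { 'num' }
F → ε: PREDICT = { $ }
  $ is in predict set, so this production goes in M[F, $]
F → P a: PREDICT = { 'num' }
F → y num y: PREDICT = { 'y' }

M[F, $] = F → ε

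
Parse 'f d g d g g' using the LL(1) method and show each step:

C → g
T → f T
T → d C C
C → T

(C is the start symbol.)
Stack is shown with the top on the left.

Stack    Input          Action
------------------------------
C $      f d g d g g $  output C → T
T $      f d g d g g $  output T → f T
f T $    f d g d g g $  match 'f'
T $      d g d g g $    output T → d C C
d C C $  d g d g g $    match 'd'
C C $    g d g g $      output C → g
g C $    g d g g $      match 'g'
C $      d g g $        output C → T
T $      d g g $        output T → d C C
d C C $  d g g $        match 'd'
C C $    g g $          output C → g
g C $    g g $          match 'g'
C $      g $            output C → g
g $      g $            match 'g'
$        $              accept

The string is accepted.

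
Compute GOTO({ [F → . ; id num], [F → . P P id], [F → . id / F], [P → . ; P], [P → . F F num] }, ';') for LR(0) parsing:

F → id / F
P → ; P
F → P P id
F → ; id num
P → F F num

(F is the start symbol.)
GOTO(I, ';') = CLOSURE({ [A → αX.β] : [A → α.Xβ] ∈ I, X = ';' })

Items with dot before ';', with the dot advanced:
  [F → . ; id num] → [F → ; . id num]
  [P → . ; P] → [P → ; . P]
Closure of the advanced items:
  [P → ; . P] has the dot before P: add [P → . ; P], [P → . F F num]
  [P → . F F num] has the dot before F: add [F → . id / F], [F → . P P id], [F → . ; id num]

GOTO = { [F → . ; id num], [F → . P P id], [F → . id / F], [F → ; . id num], [P → . ; P], [P → . F F num], [P → ; . P] }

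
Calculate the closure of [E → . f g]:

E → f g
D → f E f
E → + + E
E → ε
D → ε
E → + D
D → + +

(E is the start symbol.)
{ [E → . f g] }

To compute CLOSURE, for each item [A → α.Bβ] where B is a non-terminal, add [B → .γ] for all productions B → γ; repeat for the newly added items until nothing changes.

Start with: [E → . f g]
The dot precedes the terminal f, so nothing is added.

CLOSURE = { [E → . f g] }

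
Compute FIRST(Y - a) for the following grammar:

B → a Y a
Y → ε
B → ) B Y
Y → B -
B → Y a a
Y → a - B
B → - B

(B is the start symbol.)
FIRST sets of the non-terminals involved (from the grammar, by fixed-point iteration):
  FIRST(Y) = { ')', '-', 'a', ε }

To compute FIRST(Y - a), process the symbols left to right:
Symbol Y is a non-terminal. Add FIRST(Y) \ {ε} = { ')', '-', 'a' }
Y is nullable (ε ∈ FIRST(Y)), continue to the next symbol.
Symbol - is a terminal. Add '-' and stop.
FIRST(Y - a) = { ')', '-', 'a' }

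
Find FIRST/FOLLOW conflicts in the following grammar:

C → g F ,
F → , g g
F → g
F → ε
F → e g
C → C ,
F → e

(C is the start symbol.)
Yes. F → ',' g g with FOLLOW(F) on { ',' }

A FIRST/FOLLOW conflict occurs when a non-terminal N has a nullable alternative N → β (β ⇒* ε) and another alternative N → α with FIRST(α) ∩ FOLLOW(N) ≠ ∅: on such a lookahead the parser cannot decide between expanding α and letting N vanish via β.

Nullable non-terminals: F.

F: nullable alternative(s) F → ε; FOLLOW(F) = { ',' }
  F → , g g: FIRST \ {ε} = { ',' } — overlaps FOLLOW(F) on { ',' }: CONFLICT
  F → g: FIRST \ {ε} = { 'g' } — disjoint from FOLLOW(F)
  F → ε: FIRST \ {ε} = { } — this is the only nullable alternative, skip
  F → e g: FIRST \ {ε} = { 'e' } — disjoint from FOLLOW(F)
  F → e: FIRST \ {ε} = { 'e' } — disjoint from FOLLOW(F)

C has no nullable alternative, so no FIRST/FOLLOW check is needed there.

So the grammar has 1 FIRST/FOLLOW conflict (marked CONFLICT above).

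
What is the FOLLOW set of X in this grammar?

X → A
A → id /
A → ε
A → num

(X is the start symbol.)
To compute FOLLOW(X), find every occurrence of X on a right-hand side N → α X β: add FIRST(β) \ {ε}, and if β is empty or nullable also add FOLLOW(N). Iterate to a fixed point.

X is the start symbol, so $ ∈ FOLLOW(X).
X does not occur on any right-hand side.

Taking the union: FOLLOW(X) = { $ }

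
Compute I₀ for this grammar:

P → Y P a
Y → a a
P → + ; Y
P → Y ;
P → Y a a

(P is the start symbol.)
First, augment the grammar with P' → P
I₀ = CLOSURE({ [P' → . P] }):
  [P' → . P] has the dot before P: add [P → . Y P a], [P → . + ; Y], [P → . Y ;], [P → . Y a a]
  [P → . Y P a] has the dot before Y: add [Y → . a a]
No further items can be added.

I₀ = { [P → . + ; Y], [P → . Y ;], [P → . Y P a], [P → . Y a a], [P' → . P], [Y → . a a] }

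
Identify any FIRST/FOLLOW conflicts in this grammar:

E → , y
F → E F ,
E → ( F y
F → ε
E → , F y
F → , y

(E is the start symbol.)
Yes. F → E F ',' with FOLLOW(F) on { ',' }; F → ',' y with FOLLOW(F) on { ',' }

A FIRST/FOLLOW conflict occurs when a non-terminal N has a nullable alternative N → β (β ⇒* ε) and another alternative N → α with FIRST(α) ∩ FOLLOW(N) ≠ ∅: on such a lookahead the parser cannot decide between expanding α and letting N vanish via β.

Nullable non-terminals: F.
FIRST sets used below: FIRST(E) = { '(', ',' }

F: nullable alternative(s) F → ε; FOLLOW(F) = { ',', 'y' }
  F → E F ,: FIRST \ {ε} = { '(', ',' } — overlaps FOLLOW(F) on { ',' }: CONFLICT
  F → ε: FIRST \ {ε} = { } — this is the only nullable alternative, skip
  F → , y: FIRST \ {ε} = { ',' } — overlaps FOLLOW(F) on { ',' }: CONFLICT

E has no nullable alternative, so no FIRST/FOLLOW check is needed there.

So the grammar has 2 FIRST/FOLLOW conflicts (marked CONFLICT above).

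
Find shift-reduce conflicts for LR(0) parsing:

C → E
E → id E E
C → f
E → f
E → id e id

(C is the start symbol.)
Augment with C' → C and build the canonical LR(0) collection (I0 = CLOSURE({[C' → . C]}), then GOTO on every symbol after a dot until no new states appear). It has 10 states:
  I0: { [C → . E], [C → . f], [C' → . C], [E → . f], [E → . id E E], [E → . id e id] }  — shift
  I1: { [C' → C .] }  — accept
  I2: { [C → E .] }  — reduce
  I3: { [C → f .], [E → f .] }  — 2 reduces
  I4: { [E → . f], [E → . id E E], [E → . id e id], [E → id . E E], [E → id . e id] }  — shift
  I5: { [E → . f], [E → . id E E], [E → . id e id], [E → id E . E] }  — shift
  I6: { [E → id e . id] }  — shift
  I7: { [E → f .] }  — reduce
  I8: { [E → id e id .] }  — reduce
  I9: { [E → id E E .] }  — reduce

No state contains both a complete item and a shift item.

Answer: No shift-reduce conflicts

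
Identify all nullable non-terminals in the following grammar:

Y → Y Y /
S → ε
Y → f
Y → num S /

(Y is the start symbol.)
{ 'S' }

A non-terminal is nullable if it can derive ε (the empty string): either it has an ε-production, or it has a production whose right-hand side consists entirely of nullable non-terminals.

ε-productions: S → ε
So S is immediately nullable.
No further non-terminal can be added: every production for the remaining non-terminals contains a terminal or a non-nullable non-terminal.
Nullable = { 'S' }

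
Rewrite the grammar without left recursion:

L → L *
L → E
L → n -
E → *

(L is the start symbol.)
L → E L'
L → n - L'
L' → * L'
L' → ε
E → *

L is directly left-recursive. The standard transformation for
  A → A α₁ | ... | A α_m | β₁ | ... | β_n
is
  A  → β₁ A' | ... | β_n A'
  A' → α₁ A' | ... | α_m A' | ε

L → E becomes L → E L'
L → n - becomes L → n - L'
L → L * becomes L' → * L'
Add L' → ε

Productions for other non-terminals are unchanged:
  E → *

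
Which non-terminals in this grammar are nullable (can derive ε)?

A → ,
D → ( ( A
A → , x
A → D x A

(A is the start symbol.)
None

A non-terminal is nullable if it can derive ε (the empty string): either it has an ε-production, or it has a production whose right-hand side consists entirely of nullable non-terminals.

There are no ε-productions, so no non-terminal can derive ε.
No non-terminals are nullable.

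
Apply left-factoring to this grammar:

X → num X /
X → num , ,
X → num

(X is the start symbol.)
X → num X'
X' → X /
X' → , ,
X' → ε

Left-factoring transforms A → αβ₁ | αβ₂ into A → αA' and A' → β₁ | β₂
(α is the longest common prefix among the alternatives). Repeat until
no nonterminal has two alternatives with a common prefix.

Round 1: X has alternatives sharing prefix 'num'. Introduce X': X → num X'
  Add: X' → X /
  Add: X' → , ,
  Add: X' → ε

No remaining common prefixes — done.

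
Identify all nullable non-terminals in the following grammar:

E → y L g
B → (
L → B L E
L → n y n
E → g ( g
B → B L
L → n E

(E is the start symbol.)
A non-terminal is nullable if it can derive ε (the empty string): either it has an ε-production, or it has a production whose right-hand side consists entirely of nullable non-terminals.

There are no ε-productions, so no non-terminal can derive ε.
No non-terminals are nullable.

Answer: None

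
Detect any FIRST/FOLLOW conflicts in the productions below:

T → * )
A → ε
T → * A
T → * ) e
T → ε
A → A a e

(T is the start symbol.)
Yes. A → A a e with FOLLOW(A) on { 'a' }

A FIRST/FOLLOW conflict occurs when a non-terminal N has a nullable alternative N → β (β ⇒* ε) and another alternative N → α with FIRST(α) ∩ FOLLOW(N) ≠ ∅: on such a lookahead the parser cannot decide between expanding α and letting N vanish via β.

Nullable non-terminals: A, T.
FIRST sets used below: FIRST(A) = { 'a', ε }

A: nullable alternative(s) A → ε; FOLLOW(A) = { $, 'a' }
  A → ε: FIRST \ {ε} = { } — this is the only nullable alternative, skip
  A → A a e: FIRST \ {ε} = { 'a' } — overlaps FOLLOW(A) on { 'a' }: CONFLICT

T: nullable alternative(s) T → ε; FOLLOW(T) = { $ }
  T → * ): FIRST \ {ε} = { '*' } — disjoint from FOLLOW(T)
  T → * A: FIRST \ {ε} = { '*' } — disjoint from FOLLOW(T)
  T → * ) e: FIRST \ {ε} = { '*' } — disjoint from FOLLOW(T)
  T → ε: FIRST \ {ε} = { } — this is the only nullable alternative, skip

So the grammar has 1 FIRST/FOLLOW conflict (marked CONFLICT above).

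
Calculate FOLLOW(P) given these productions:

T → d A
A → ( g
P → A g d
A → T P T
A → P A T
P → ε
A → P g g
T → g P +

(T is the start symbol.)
To compute FOLLOW(P), find every occurrence of P on a right-hand side N → α P β: add FIRST(β) \ {ε}, and if β is empty or nullable also add FOLLOW(N). Iterate to a fixed point.

In A → T P T: P is followed by T, add FIRST(T) \ {ε} = { 'd', 'g' }
In A → P A T: P is followed by A T, add FIRST(A T) \ {ε} = { '(', 'd', 'g' }
In A → P g g: P is followed by g g, add FIRST(g g) \ {ε} = { 'g' }
In T → g P +: P is followed by '+', add FIRST('+') \ {ε} = { '+' }

Taking the union: FOLLOW(P) = { '(', '+', 'd', 'g' }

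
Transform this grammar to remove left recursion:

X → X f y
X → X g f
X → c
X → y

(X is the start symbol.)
X is directly left-recursive. The standard transformation for
  A → A α₁ | ... | A α_m | β₁ | ... | β_n
is
  A  → β₁ A' | ... | β_n A'
  A' → α₁ A' | ... | α_m A' | ε

X → c becomes X → c X'
X → y becomes X → y X'
X → X f y becomes X' → f y X'
X → X g f becomes X' → g f X'
Add X' → ε

Resulting grammar:
X → c X'
X → y X'
X' → f y X'
X' → g f X'
X' → ε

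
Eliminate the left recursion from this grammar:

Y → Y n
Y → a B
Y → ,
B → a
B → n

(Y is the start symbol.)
Y is directly left-recursive. The standard transformation for
  A → A α₁ | ... | A α_m | β₁ | ... | β_n
is
  A  → β₁ A' | ... | β_n A'
  A' → α₁ A' | ... | α_m A' | ε

Y → a B becomes Y → a B Y'
Y → , becomes Y → , Y'
Y → Y n becomes Y' → n Y'
Add Y' → ε

Productions for other non-terminals are unchanged:
  B → a
  B → n

Resulting grammar:
Y → a B Y'
Y → , Y'
Y' → n Y'
Y' → ε
B → a
B → n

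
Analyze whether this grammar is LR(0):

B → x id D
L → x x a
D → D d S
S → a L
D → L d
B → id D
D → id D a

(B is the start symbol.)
No. Shift-reduce conflict between [B → x id D .] and [D → D . d S]

A grammar is LR(0) if no state in the canonical LR(0) collection has:
  - both a shift item (dot before a terminal) and a complete item (shift-reduce conflict), or
  - two or more complete items (reduce-reduce conflict; the accept item [B' → B .] counts as a complete item here).

Augment with B' → B and build the canonical LR(0) collection (I0 = CLOSURE({[B' → . B]}), then GOTO on every symbol after a dot until no new states appear). It has 19 states:
  I0: { [B → . id D], [B → . x id D], [B' → . B] }  — shift
  I1: { [B' → B .] }  — accept
  I2: { [B → id . D], [D → . D d S], [D → . L d], [D → . id D a], [L → . x x a] }  — shift
  I3: { [B → x . id D] }  — shift
  I4: { [B → x id . D], [D → . D d S], [D → . L d], [D → . id D a], [L → . x x a] }  — shift
  I5: { [B → x id D .], [D → D . d S] }  — shift, reduce
  I6: { [D → L . d] }  — shift
  I7: { [D → . D d S], [D → . L d], [D → . id D a], [D → id . D a], [L → . x x a] }  — shift
  I8: { [L → x . x a] }  — shift
  I9: { [L → x x . a] }  — shift
  I10: { [L → x x a .] }  — reduce
  I11: { [D → D . d S], [D → id D . a] }  — shift
  I12: { [D → id D a .] }  — reduce
  I13: { [D → D d . S], [S → . a L] }  — shift
  I14: { [D → D d S .] }  — reduce
  I15: { [L → . x x a], [S → a . L] }  — shift
  I16: { [S → a L .] }  — reduce
  I17: { [D → L d .] }  — reduce
  I18: { [B → id D .], [D → D . d S] }  — shift, reduce

Conflict in state I5:
  Shift-reduce conflict between [B → x id D .] and [D → D . d S]
So the grammar is NOT LR(0).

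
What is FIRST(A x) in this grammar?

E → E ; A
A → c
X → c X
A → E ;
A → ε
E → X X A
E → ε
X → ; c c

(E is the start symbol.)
FIRST sets of the non-terminals involved (from the grammar, by fixed-point iteration):
  FIRST(A) = { ';', 'c', ε }

To compute FIRST(A x), process the symbols left to right:
Symbol A is a non-terminal. Add FIRST(A) \ {ε} = { ';', 'c' }
A is nullable (ε ∈ FIRST(A)), continue to the next symbol.
Symbol x is a terminal. Add 'x' and stop.
FIRST(A x) = { ';', 'c', 'x' }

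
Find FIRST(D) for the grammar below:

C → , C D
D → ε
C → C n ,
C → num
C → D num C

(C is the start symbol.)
{ ε }

From D → ε:
  - ε-production, so ε ∈ FIRST(D)

Collecting: FIRST(D) = { ε }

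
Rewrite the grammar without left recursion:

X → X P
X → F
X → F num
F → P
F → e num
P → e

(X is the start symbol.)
X → F X'
X → F num X'
X' → P X'
X' → ε
F → P
F → e num
P → e

X is directly left-recursive. The standard transformation for
  A → A α₁ | ... | A α_m | β₁ | ... | β_n
is
  A  → β₁ A' | ... | β_n A'
  A' → α₁ A' | ... | α_m A' | ε

X → F becomes X → F X'
X → F num becomes X → F num X'
X → X P becomes X' → P X'
Add X' → ε

Productions for other non-terminals are unchanged:
  F → P
  F → e num
  P → e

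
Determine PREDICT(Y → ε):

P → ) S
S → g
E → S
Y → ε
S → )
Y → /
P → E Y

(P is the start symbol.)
{ $ }

PREDICT(Y → ε) = (FIRST(RHS) \ {ε}) ∪ (FOLLOW(Y) if ε ∈ FIRST(RHS), i.e. RHS ⇒* ε)
The right-hand side is ε (FIRST(ε) = { ε }), so the predict set is FOLLOW(Y) = { $ }
PREDICT(Y → ε) = { $ }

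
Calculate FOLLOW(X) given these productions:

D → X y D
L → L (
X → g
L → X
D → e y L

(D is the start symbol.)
{ $, '(', 'y' }

To compute FOLLOW(X), find every occurrence of X on a right-hand side N → α X β: add FIRST(β) \ {ε}, and if β is empty or nullable also add FOLLOW(N). Iterate to a fixed point.

In D → X y D: X is followed by y D, add FIRST(y D) \ {ε} = { 'y' }
In L → X: X is at the end, add FOLLOW(L)

The FOLLOW sets referred to above (computed the same way, to a fixed point):
  FOLLOW(L) = { $, '(' }

Taking the union: FOLLOW(X) = { $, '(', 'y' }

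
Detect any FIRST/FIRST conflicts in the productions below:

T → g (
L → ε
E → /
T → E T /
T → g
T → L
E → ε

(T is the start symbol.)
Yes. T → g '(' / T → E T '/' on { 'g' }; T → g '(' / T → g on { 'g' }; T → E T '/' / T → g on { 'g' }

FIRST sets of the non-terminals at (or reachable through a nullable prefix from) the front of some alternative:
  FIRST(E) = { '/', ε }
  FIRST(T) = { '/', 'g', ε }
  FIRST(L) = { ε }

Productions for T:
  T → g (: FIRST = { 'g' }
  T → E T /: FIRST = { '/', 'g' }
  T → g: FIRST = { 'g' }
  T → L: FIRST = { ε }
Productions for E:
  E → /: FIRST = { '/' }
  E → ε: FIRST = { ε }
L has only one production, so no FIRST/FIRST conflict is possible there.

Conflict for T: T → g ( and T → E T /
  Overlap: { 'g' }
Conflict for T: T → g ( and T → g
  Overlap: { 'g' }
Conflict for T: T → E T / and T → g
  Overlap: { 'g' }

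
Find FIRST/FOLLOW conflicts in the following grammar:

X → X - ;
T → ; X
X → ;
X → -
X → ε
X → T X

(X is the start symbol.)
Nullable non-terminals: X.
FIRST sets used below: FIRST(X) = { '-', ';', ε }, FIRST(T) = { ';' }

X: nullable alternative(s) X → ε; FOLLOW(X) = { $, '-', ';' }
  X → X - ;: FIRST \ {ε} = { '-', ';' } — overlaps FOLLOW(X) on { '-', ';' }: CONFLICT
  X → ;: FIRST \ {ε} = { ';' } — overlaps FOLLOW(X) on { ';' }: CONFLICT
  X → -: FIRST \ {ε} = { '-' } — overlaps FOLLOW(X) on { '-' }: CONFLICT
  X → ε: FIRST \ {ε} = { } — this is the only nullable alternative, skip
  X → T X: FIRST \ {ε} = { ';' } — overlaps FOLLOW(X) on { ';' }: CONFLICT

T has no nullable alternative, so no FIRST/FOLLOW check is needed there.

So the grammar has 4 FIRST/FOLLOW conflicts (marked CONFLICT above).

Answer: Yes. X → X '-' ';' with FOLLOW(X) on { '-', ';' }; X → ';' with FOLLOW(X) on { ';' }; X → '-' with FOLLOW(X) on { '-' }; X → T X with FOLLOW(X) on { ';' }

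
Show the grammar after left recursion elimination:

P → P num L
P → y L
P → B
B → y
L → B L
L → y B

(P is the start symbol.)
P → y L P'
P → B P'
P' → num L P'
P' → ε
B → y
L → B L
L → y B

P is directly left-recursive. The standard transformation for
  A → A α₁ | ... | A α_m | β₁ | ... | β_n
is
  A  → β₁ A' | ... | β_n A'
  A' → α₁ A' | ... | α_m A' | ε

P → y L becomes P → y L P'
P → B becomes P → B P'
P → P num L becomes P' → num L P'
Add P' → ε

Productions for other non-terminals are unchanged:
  B → y
  L → B L
  L → y B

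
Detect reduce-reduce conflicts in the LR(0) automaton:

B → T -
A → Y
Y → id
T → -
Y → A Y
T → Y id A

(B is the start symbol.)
Yes — I10: [A → Y .] vs [Y → A Y .]

A reduce-reduce conflict occurs when an LR(0) state has two complete items [A → α .] and [B → β .] — both call for a reduction, and with no lookahead the parser cannot choose between them.

Augment with B' → B and build the canonical LR(0) collection (I0 = CLOSURE({[B' → . B]}), then GOTO on every symbol after a dot until no new states appear). It has 12 states:
  I0: { [A → . Y], [B → . T -], [B' → . B], [T → . -], [T → . Y id A], [Y → . A Y], [Y → . id] }  — shift
  I1: { [T → - .] }  — reduce
  I2: { [A → . Y], [Y → . A Y], [Y → . id], [Y → A . Y] }  — shift
  I3: { [B' → B .] }  — accept
  I4: { [B → T . -] }  — shift
  I5: { [A → Y .], [T → Y . id A] }  — shift, reduce
  I6: { [Y → id .] }  — reduce
  I7: { [A → . Y], [T → Y id . A], [Y → . A Y], [Y → . id] }  — shift
  I8: { [A → . Y], [T → Y id A .], [Y → . A Y], [Y → . id], [Y → A . Y] }  — shift, reduce
  I9: { [A → Y .] }  — reduce
  I10: { [A → Y .], [Y → A Y .] }  — 2 reduces
  I11: { [B → T - .] }  — reduce

I10 contains complete items [A → Y .], [Y → A Y .] — reduce-reduce conflict.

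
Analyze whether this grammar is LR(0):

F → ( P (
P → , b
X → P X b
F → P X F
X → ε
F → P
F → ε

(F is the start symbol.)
Augment with F' → F and build the canonical LR(0) collection (I0 = CLOSURE({[F' → . F]}), then GOTO on every symbol after a dot until no new states appear). It has 13 states:
  I0: { [F → . ( P (], [F → . P X F], [F → . P], [F → .], [F' → . F], [P → . , b] }  — shift, reduce
  I1: { [F → ( . P (], [P → . , b] }  — shift
  I2: { [P → , . b] }  — shift
  I3: { [F' → F .] }  — accept
  I4: { [F → P . X F], [F → P .], [P → . , b], [X → . P X b], [X → .] }  — shift, 2 reduces
  I5: { [P → . , b], [X → . P X b], [X → .], [X → P . X b] }  — shift, reduce
  I6: { [F → . ( P (], [F → . P X F], [F → . P], [F → .], [F → P X . F], [P → . , b] }  — shift, reduce
  I7: { [F → P X F .] }  — reduce
  I8: { [X → P X . b] }  — shift
  I9: { [X → P X b .] }  — reduce
  I10: { [P → , b .] }  — reduce
  I11: { [F → ( P . (] }  — shift
  I12: { [F → ( P ( .] }  — reduce

Conflict in state I0:
  Shift-reduce conflict between [F → .] and [F → . ( P (]
So the grammar is NOT LR(0).

Answer: No. Shift-reduce conflict between [F → .] and [F → . ( P (]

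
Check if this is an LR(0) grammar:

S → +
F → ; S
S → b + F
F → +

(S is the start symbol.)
A grammar is LR(0) if no state in the canonical LR(0) collection has:
  - both a shift item (dot before a terminal) and a complete item (shift-reduce conflict), or
  - two or more complete items (reduce-reduce conflict; the accept item [S' → S .] counts as a complete item here).

Augment with S' → S and build the canonical LR(0) collection (I0 = CLOSURE({[S' → . S]}), then GOTO on every symbol after a dot until no new states appear). It has 9 states:
  I0: { [S → . +], [S → . b + F], [S' → . S] }  — shift
  I1: { [S → + .] }  — reduce
  I2: { [S' → S .] }  — accept
  I3: { [S → b . + F] }  — shift
  I4: { [F → . +], [F → . ; S], [S → b + . F] }  — shift
  I5: { [F → + .] }  — reduce
  I6: { [F → ; . S], [S → . +], [S → . b + F] }  — shift
  I7: { [S → b + F .] }  — reduce
  I8: { [F → ; S .] }  — reduce

Every state is either a pure shift/goto state or contains exactly one complete item and nothing to shift — no conflicts. The grammar is LR(0).

Answer: Yes, the grammar is LR(0)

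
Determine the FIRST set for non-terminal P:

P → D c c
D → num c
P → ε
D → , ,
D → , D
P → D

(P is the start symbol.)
FIRST sets of the other non-terminals involved (by the same procedure, iterated to a fixed point):
  FIRST(D) = { ',', 'num' }

From P → D c c:
  - D is a non-terminal: add FIRST(D) \ {ε} = { ',', 'num' }
    D is not nullable, so stop
From P → ε:
  - ε-production, so ε ∈ FIRST(P)
From P → D:
  - D is a non-terminal: add FIRST(D) \ {ε} = { ',', 'num' }
    D is not nullable, so stop

Collecting: FIRST(P) = { ',', 'num', ε }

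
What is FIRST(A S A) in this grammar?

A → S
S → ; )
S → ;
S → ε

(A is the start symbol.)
{ ';', ε }

FIRST sets of the non-terminals involved (from the grammar, by fixed-point iteration):
  FIRST(A) = { ';', ε }
  FIRST(S) = { ';', ε }

To compute FIRST(A S A), process the symbols left to right:
Symbol A is a non-terminal. Add FIRST(A) \ {ε} = { ';' }
A is nullable (ε ∈ FIRST(A)), continue to the next symbol.
Symbol S is a non-terminal. Add FIRST(S) \ {ε} = { ';' }
S is nullable (ε ∈ FIRST(S)), continue to the next symbol.
Symbol A is a non-terminal. Add FIRST(A) \ {ε} = { ';' }
A is nullable (ε ∈ FIRST(A)), continue to the next symbol.
All symbols are nullable, so ε is in the result.
FIRST(A S A) = { ';', ε }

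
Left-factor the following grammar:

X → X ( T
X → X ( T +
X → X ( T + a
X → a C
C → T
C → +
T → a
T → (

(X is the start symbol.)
Left-factoring transforms A → αβ₁ | αβ₂ into A → αA' and A' → β₁ | β₂
(α is the longest common prefix among the alternatives). Repeat until
no nonterminal has two alternatives with a common prefix.

Round 1: X has alternatives sharing prefix 'X ( T'. Introduce X': X → X ( T X'
  Add: X' → ε
  Add: X' → +
  Add: X' → + a

Round 2: X' has alternatives sharing prefix '+'. Introduce X'': X' → + X''
  Add: X'' → ε
  Add: X'' → a

No remaining common prefixes — done.

Resulting grammar:
X → X ( T X'
X' → ε
X' → + X''
X'' → ε
X'' → a
X → a C
C → T
C → +
T → a
T → (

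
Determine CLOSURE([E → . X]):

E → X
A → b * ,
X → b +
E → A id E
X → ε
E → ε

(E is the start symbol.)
To compute CLOSURE, for each item [A → α.Bβ] where B is a non-terminal, add [B → .γ] for all productions B → γ; repeat for the newly added items until nothing changes.

Start with: [E → . X]
  [E → . X] has the dot before X: add [X → . b +], [X → .]
No further items can be added.

CLOSURE = { [E → . X], [X → . b +], [X → .] }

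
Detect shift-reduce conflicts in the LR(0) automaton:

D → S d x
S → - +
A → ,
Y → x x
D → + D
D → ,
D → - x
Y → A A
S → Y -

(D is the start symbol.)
No shift-reduce conflicts

A shift-reduce conflict occurs when an LR(0) state has both:
  - a complete (reduce) item [A → α .] (dot at the end), and
  - a shift item [B → β . c γ] (dot before a terminal).

Augment with D' → D and build the canonical LR(0) collection (I0 = CLOSURE({[D' → . D]}), then GOTO on every symbol after a dot until no new states appear). It has 18 states:
  I0: { [A → . ,], [D → . + D], [D → . ,], [D → . - x], [D → . S d x], [D' → . D], [S → . - +], [S → . Y -], [Y → . A A], [Y → . x x] }  — shift
  I1: { [A → . ,], [D → + . D], [D → . + D], [D → . ,], [D → . - x], [D → . S d x], [S → . - +], [S → . Y -], [Y → . A A], [Y → . x x] }  — shift
  I2: { [A → , .], [D → , .] }  — 2 reduces
  I3: { [D → - . x], [S → - . +] }  — shift
  I4: { [A → . ,], [Y → A . A] }  — shift
  I5: { [D' → D .] }  — accept
  I6: { [D → S . d x] }  — shift
  I7: { [S → Y . -] }  — shift
  I8: { [Y → x . x] }  — shift
  I9: { [Y → x x .] }  — reduce
  I10: { [S → Y - .] }  — reduce
  I11: { [D → S d . x] }  — shift
  I12: { [D → S d x .] }  — reduce
  I13: { [A → , .] }  — reduce
  I14: { [Y → A A .] }  — reduce
  I15: { [S → - + .] }  — reduce
  I16: { [D → - x .] }  — reduce
  I17: { [D → + D .] }  — reduce

No state contains both a complete item and a shift item.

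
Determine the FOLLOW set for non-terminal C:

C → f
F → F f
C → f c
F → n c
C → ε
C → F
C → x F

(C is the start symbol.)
To compute FOLLOW(C), find every occurrence of C on a right-hand side N → α C β: add FIRST(β) \ {ε}, and if β is empty or nullable also add FOLLOW(N). Iterate to a fixed point.

C is the start symbol, so $ ∈ FOLLOW(C).
C does not occur on any right-hand side.

Taking the union: FOLLOW(C) = { $ }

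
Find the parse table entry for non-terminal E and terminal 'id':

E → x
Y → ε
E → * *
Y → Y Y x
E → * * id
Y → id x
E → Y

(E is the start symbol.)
E → Y

To find M[E, 'id'], we find productions for E where 'id' is in the predict set (PREDICT(N → α) = (FIRST(α) \ {ε}) ∪ (FOLLOW(N) if α ⇒* ε)).

Relevant sets:
  FIRST(Y) = { 'id', 'x', ε }
  FOLLOW(E) = { $ }

E → x: PREDICT = { 'x' }
E → * *: PREDICT = { '*' }
E → * * id: PREDICT = { '*' }
E → Y: PREDICT = { $, 'id', 'x' }
  'id' is in predict set, so this production goes in M[E, 'id']

M[E, 'id'] = E → Y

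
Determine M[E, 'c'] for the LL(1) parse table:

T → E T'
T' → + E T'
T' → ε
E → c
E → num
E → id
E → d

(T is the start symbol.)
E → c

To find M[E, 'c'], we find productions for E where 'c' is in the predict set (PREDICT(N → α) = (FIRST(α) \ {ε}) ∪ (FOLLOW(N) if α ⇒* ε)).

E → c: PREDICT = { 'c' }
  'c' is in predict set, so this production goes in M[E, 'c']
E → num: PREDICT = { 'num' }
E → id: PREDICT = { 'id' }
E → d: PREDICT = { 'd' }

M[E, 'c'] = E → c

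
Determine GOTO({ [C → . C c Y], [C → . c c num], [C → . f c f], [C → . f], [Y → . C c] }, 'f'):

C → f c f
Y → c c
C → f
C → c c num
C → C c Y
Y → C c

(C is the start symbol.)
GOTO(I, 'f') = CLOSURE({ [A → αX.β] : [A → α.Xβ] ∈ I, X = 'f' })

Items with dot before 'f', with the dot advanced:
  [C → . f] → [C → f .]
  [C → . f c f] → [C → f . c f]
Closure adds nothing (no advanced item has the dot before a non-terminal).

GOTO = { [C → f . c f], [C → f .] }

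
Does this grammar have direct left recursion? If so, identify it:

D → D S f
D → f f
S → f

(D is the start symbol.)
Direct left recursion occurs when N → N α for some non-terminal N (the right-hand side begins with the left-hand side itself).

D → D S f: LEFT RECURSIVE (starts with D)
D → f f: starts with f
S → f: starts with f

The grammar has direct left recursion on: D.

Answer: Yes, D is left-recursive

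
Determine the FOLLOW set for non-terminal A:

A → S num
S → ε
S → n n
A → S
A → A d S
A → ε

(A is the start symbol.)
To compute FOLLOW(A), find every occurrence of A on a right-hand side N → α A β: add FIRST(β) \ {ε}, and if β is empty or nullable also add FOLLOW(N). Iterate to a fixed point.

A is the start symbol, so $ ∈ FOLLOW(A).
In A → A d S: A is followed by d S, add FIRST(d S) \ {ε} = { 'd' }

Taking the union: FOLLOW(A) = { $, 'd' }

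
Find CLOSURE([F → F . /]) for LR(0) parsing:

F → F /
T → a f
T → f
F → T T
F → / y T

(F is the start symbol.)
To compute CLOSURE, for each item [A → α.Bβ] where B is a non-terminal, add [B → .γ] for all productions B → γ; repeat for the newly added items until nothing changes.

Start with: [F → F . /]
The dot precedes the terminal '/', so nothing is added.

CLOSURE = { [F → F . /] }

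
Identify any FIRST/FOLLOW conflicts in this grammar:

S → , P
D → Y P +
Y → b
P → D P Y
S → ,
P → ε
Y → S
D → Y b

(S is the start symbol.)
Nullable non-terminals: P.
FIRST sets used below: FIRST(D) = { ',', 'b' }

P: nullable alternative(s) P → ε; FOLLOW(P) = { $, '+', ',', 'b' }
  P → D P Y: FIRST \ {ε} = { ',', 'b' } — overlaps FOLLOW(P) on { ',', 'b' }: CONFLICT
  P → ε: FIRST \ {ε} = { } — this is the only nullable alternative, skip

D, S, Y have no nullable alternative, so no FIRST/FOLLOW check is needed there.

So the grammar has 1 FIRST/FOLLOW conflict (marked CONFLICT above).

Answer: Yes. P → D P Y with FOLLOW(P) on { ',', 'b' }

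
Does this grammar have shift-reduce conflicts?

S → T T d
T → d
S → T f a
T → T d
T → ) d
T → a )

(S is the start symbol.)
No shift-reduce conflicts

Augment with S' → S and build the canonical LR(0) collection (I0 = CLOSURE({[S' → . S]}), then GOTO on every symbol after a dot until no new states appear). It has 13 states:
  I0: { [S → . T T d], [S → . T f a], [S' → . S], [T → . ) d], [T → . T d], [T → . a )], [T → . d] }  — shift
  I1: { [T → ) . d] }  — shift
  I2: { [S' → S .] }  — accept
  I3: { [S → T . T d], [S → T . f a], [T → . ) d], [T → . T d], [T → . a )], [T → . d], [T → T . d] }  — shift
  I4: { [T → a . )] }  — shift
  I5: { [T → d .] }  — reduce
  I6: { [T → a ) .] }  — reduce
  I7: { [S → T T . d], [T → T . d] }  — shift
  I8: { [T → T d .], [T → d .] }  — 2 reduces
  I9: { [S → T f . a] }  — shift
  I10: { [S → T f a .] }  — reduce
  I11: { [S → T T d .], [T → T d .] }  — 2 reduces
  I12: { [T → ) d .] }  — reduce

No state contains both a complete item and a shift item.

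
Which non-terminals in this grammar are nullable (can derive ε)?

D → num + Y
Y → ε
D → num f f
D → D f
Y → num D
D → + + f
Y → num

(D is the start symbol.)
ε-productions: Y → ε
So Y is immediately nullable.
No further non-terminal can be added: every production for the remaining non-terminals contains a terminal or a non-nullable non-terminal.
Nullable = { 'Y' }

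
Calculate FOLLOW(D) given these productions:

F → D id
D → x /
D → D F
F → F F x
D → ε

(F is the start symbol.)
{ 'id', 'x' }

To compute FOLLOW(D), find every occurrence of D on a right-hand side N → α D β: add FIRST(β) \ {ε}, and if β is empty or nullable also add FOLLOW(N). Iterate to a fixed point.

In F → D id: D is followed by id, add FIRST(id) \ {ε} = { 'id' }
In D → D F: D is followed by F, add FIRST(F) \ {ε} = { 'id', 'x' }

Taking the union: FOLLOW(D) = { 'id', 'x' }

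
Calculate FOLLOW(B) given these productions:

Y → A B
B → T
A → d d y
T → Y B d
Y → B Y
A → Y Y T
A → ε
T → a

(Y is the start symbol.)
{ $, 'a', 'd' }

In Y → A B: B is at the end, add FOLLOW(Y)
In T → Y B d: B is followed by d, add FIRST(d) \ {ε} = { 'd' }
In Y → B Y: B is followed by Y, add FIRST(Y) \ {ε} = { 'a', 'd' }

The FOLLOW sets referred to above (computed the same way, to a fixed point):
  FOLLOW(Y) = { $, 'a', 'd' }

Taking the union: FOLLOW(B) = { $, 'a', 'd' }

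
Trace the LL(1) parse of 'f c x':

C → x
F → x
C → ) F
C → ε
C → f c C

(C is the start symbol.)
LL(1) parsing maintains a stack (initially the start symbol over $) and the input. At each step: if the stack top is a terminal, match it against the current input token; if it is a non-terminal N, replace it with the RHS of M[N, lookahead] (the unique production whose predict set contains the lookahead).

Stack is shown with the top on the left.

Stack    Input    Action
------------------------
C $      f c x $  output C → f c C
f c C $  f c x $  match 'f'
c C $    c x $    match 'c'
C $      x $      output C → x
x $      x $      match 'x'
$        $        accept

The string is accepted.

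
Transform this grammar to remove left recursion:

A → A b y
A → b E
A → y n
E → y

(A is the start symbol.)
A is directly left-recursive. The standard transformation for
  A → A α₁ | ... | A α_m | β₁ | ... | β_n
is
  A  → β₁ A' | ... | β_n A'
  A' → α₁ A' | ... | α_m A' | ε

A → b E becomes A → b E A'
A → y n becomes A → y n A'
A → A b y becomes A' → b y A'
Add A' → ε

Productions for other non-terminals are unchanged:
  E → y

Resulting grammar:
A → b E A'
A → y n A'
A' → b y A'
A' → ε
E → y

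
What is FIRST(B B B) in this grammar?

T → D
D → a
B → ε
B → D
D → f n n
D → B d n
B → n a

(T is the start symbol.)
{ 'a', 'd', 'f', 'n', ε }

FIRST sets of the non-terminals involved (from the grammar, by fixed-point iteration):
  FIRST(B) = { 'a', 'd', 'f', 'n', ε }

To compute FIRST(B B B), process the symbols left to right:
Symbol B is a non-terminal. Add FIRST(B) \ {ε} = { 'a', 'd', 'f', 'n' }
B is nullable (ε ∈ FIRST(B)), continue to the next symbol.
Symbol B is a non-terminal. Add FIRST(B) \ {ε} = { 'a', 'd', 'f', 'n' }
B is nullable (ε ∈ FIRST(B)), continue to the next symbol.
Symbol B is a non-terminal. Add FIRST(B) \ {ε} = { 'a', 'd', 'f', 'n' }
B is nullable (ε ∈ FIRST(B)), continue to the next symbol.
All symbols are nullable, so ε is in the result.
FIRST(B B B) = { 'a', 'd', 'f', 'n', ε }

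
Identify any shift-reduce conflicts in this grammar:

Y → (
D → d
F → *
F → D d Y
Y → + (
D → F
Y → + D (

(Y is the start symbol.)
A shift-reduce conflict occurs when an LR(0) state has both:
  - a complete (reduce) item [A → α .] (dot at the end), and
  - a shift item [B → β . c γ] (dot before a terminal).

Augment with Y' → Y and build the canonical LR(0) collection (I0 = CLOSURE({[Y' → . Y]}), then GOTO on every symbol after a dot until no new states appear). It has 12 states:
  I0: { [Y → . (], [Y → . + (], [Y → . + D (], [Y' → . Y] }  — shift
  I1: { [Y → ( .] }  — reduce
  I2: { [D → . F], [D → . d], [F → . *], [F → . D d Y], [Y → + . (], [Y → + . D (] }  — shift
  I3: { [Y' → Y .] }  — accept
  I4: { [Y → + ( .] }  — reduce
  I5: { [F → * .] }  — reduce
  I6: { [F → D . d Y], [Y → + D . (] }  — shift
  I7: { [D → F .] }  — reduce
  I8: { [D → d .] }  — reduce
  I9: { [Y → + D ( .] }  — reduce
  I10: { [F → D d . Y], [Y → . (], [Y → . + (], [Y → . + D (] }  — shift
  I11: { [F → D d Y .] }  — reduce

No state contains both a complete item and a shift item.

Answer: No shift-reduce conflicts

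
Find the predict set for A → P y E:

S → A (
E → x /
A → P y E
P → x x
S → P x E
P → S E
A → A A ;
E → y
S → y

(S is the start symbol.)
PREDICT(A → P y E) = (FIRST(RHS) \ {ε}) ∪ (FOLLOW(A) if ε ∈ FIRST(RHS), i.e. RHS ⇒* ε)
FIRST(P) = { 'x', 'y' }
FIRST(P y E) = { 'x', 'y' }
ε ∉ FIRST(P y E), so FOLLOW(A) is not added.
PREDICT(A → P y E) = { 'x', 'y' }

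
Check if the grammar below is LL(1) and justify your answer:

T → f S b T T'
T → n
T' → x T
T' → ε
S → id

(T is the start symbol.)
No. Predict set conflict for T': { 'x' }

Relevant sets:
  FOLLOW(T') = { $, 'x' }

For T:
  PREDICT(T → f S b T T') = { 'f' }
  PREDICT(T → n) = { 'n' }
For T':
  PREDICT(T' → x T) = { 'x' }
  PREDICT(T' → ε) = { $, 'x' }
S has a single production, so nothing to check there.

Conflict found: Predict set conflict for T': { 'x' }
The grammar is NOT LL(1).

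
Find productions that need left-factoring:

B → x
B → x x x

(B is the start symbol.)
Left-factoring is needed when two productions for the same non-terminal
share a common prefix on the right-hand side.

Productions for B:
  B → x
  B → x x x

Found common prefix 'x' in productions for B

Answer: Yes, B has productions with common prefix 'x'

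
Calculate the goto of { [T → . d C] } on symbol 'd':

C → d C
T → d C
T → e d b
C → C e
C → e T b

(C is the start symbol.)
GOTO(I, 'd') = CLOSURE({ [A → αX.β] : [A → α.Xβ] ∈ I, X = 'd' })

Items with dot before 'd', with the dot advanced:
  [T → . d C] → [T → d . C]
Closure of the advanced items:
  [T → d . C] has the dot before C: add [C → . d C], [C → . C e], [C → . e T b]

GOTO = { [C → . C e], [C → . d C], [C → . e T b], [T → d . C] }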